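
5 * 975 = 4875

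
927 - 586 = 341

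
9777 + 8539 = 18316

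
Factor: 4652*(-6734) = -1*2^3*7^1*13^1*37^1*1163^1 = -31326568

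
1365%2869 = 1365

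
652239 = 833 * 783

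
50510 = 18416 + 32094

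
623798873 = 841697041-217898168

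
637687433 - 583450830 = 54236603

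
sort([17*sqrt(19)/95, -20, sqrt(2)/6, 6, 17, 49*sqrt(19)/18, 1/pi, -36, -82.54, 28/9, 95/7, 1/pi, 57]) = [-82.54, -36, -20, sqrt(2)/6, 1/pi, 1/pi, 17*sqrt(19)/95, 28/9, 6, 49*sqrt(19)/18, 95/7, 17, 57]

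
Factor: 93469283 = 397^1*235439^1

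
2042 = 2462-420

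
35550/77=461 + 53/77 ≈ 461.69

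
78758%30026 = 18706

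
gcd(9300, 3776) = 4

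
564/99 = 5 + 23/33 ≈ 5.70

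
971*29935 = 29066885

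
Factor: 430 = 2^1 * 5^1 * 43^1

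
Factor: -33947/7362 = -1 * 2^(-1) * 3^(-2) * 83^1 = -83/18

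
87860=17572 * 5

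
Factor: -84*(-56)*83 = 2^5*3^1*7^2*83^1 = 390432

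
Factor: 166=2^1 * 83^1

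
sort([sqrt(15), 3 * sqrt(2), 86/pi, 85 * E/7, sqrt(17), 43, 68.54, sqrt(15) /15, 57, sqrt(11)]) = [sqrt(15) /15, sqrt(11), sqrt(15), sqrt(17), 3 * sqrt(2), 86/pi, 85 * E/7, 43, 57, 68.54]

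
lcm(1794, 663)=30498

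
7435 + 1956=9391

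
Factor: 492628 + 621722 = 2^1*3^1*5^2*17^1*19^1*23^1 = 1114350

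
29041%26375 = 2666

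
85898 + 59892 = 145790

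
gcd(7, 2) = 1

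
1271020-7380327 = -6109307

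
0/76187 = 0 = 0.00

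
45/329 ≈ 0.137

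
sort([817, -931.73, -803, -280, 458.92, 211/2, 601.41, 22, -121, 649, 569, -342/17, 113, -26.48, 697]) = [-931.73, -803, -280, -121, -26.48, -342/17, 22, 211/2, 113, 458.92, 569, 601.41, 649, 697, 817]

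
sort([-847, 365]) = [-847, 365]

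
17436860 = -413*(-42220) 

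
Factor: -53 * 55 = -1 * 5^1 * 11^1 * 53^1 = -2915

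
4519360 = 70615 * 64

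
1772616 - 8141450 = -6368834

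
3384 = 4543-1159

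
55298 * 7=387086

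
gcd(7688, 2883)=961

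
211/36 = 5+31/36 ≈ 5.86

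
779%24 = 11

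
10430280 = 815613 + 9614667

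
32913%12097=8719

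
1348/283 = 4 + 216/283 ≈ 4.76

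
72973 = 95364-22391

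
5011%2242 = 527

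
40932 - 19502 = 21430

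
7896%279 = 84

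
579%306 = 273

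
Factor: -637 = -1*7^2*13^1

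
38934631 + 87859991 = 126794622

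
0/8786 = 0 = 0.00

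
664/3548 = 166/887 ≈ 0.187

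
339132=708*479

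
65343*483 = 31560669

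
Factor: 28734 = 2^1 * 3^1 * 4789^1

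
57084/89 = 641+35/89 ≈ 641.39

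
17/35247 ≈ 0.000482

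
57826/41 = 1410+16/41 ≈ 1410.39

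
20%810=20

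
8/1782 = 4/891 ≈ 0.00449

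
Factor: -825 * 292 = -1 * 2^2 * 3^1 * 5^2 * 11^1 * 73^1 = -240900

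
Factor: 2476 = 2^2 * 619^1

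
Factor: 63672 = 2^3*3^1*7^1*379^1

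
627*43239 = 27110853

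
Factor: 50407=7^1 * 19^1 * 379^1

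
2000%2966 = 2000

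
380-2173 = -1793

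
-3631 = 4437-8068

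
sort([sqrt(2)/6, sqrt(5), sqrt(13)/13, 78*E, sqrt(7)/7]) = [sqrt(2)/6, sqrt(13)/13, sqrt(7)/7, sqrt(5), 78*E]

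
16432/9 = 1825+7/9 ≈ 1825.78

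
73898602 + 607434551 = 681333153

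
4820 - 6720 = -1900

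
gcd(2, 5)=1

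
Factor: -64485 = -1 * 3^2 * 5^1 * 1433^1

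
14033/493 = 28+229/493 ≈ 28.46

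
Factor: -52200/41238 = -1*2^2*5^2*79^(-1) = -100/79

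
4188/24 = 174 + 1/2 = 174.50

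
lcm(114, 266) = 798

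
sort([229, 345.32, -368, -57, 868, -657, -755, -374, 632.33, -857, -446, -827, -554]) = [-857, -827, -755, -657, -554, -446, -374, -368, -57, 229, 345.32, 632.33, 868]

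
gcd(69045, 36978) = 3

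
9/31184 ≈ 0.000289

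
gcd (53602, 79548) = 2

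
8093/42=192 + 29/42≈192.69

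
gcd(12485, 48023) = 1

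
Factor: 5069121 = 3^1 * 1689707^1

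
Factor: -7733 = -1 * 11^1 * 19^1 * 37^1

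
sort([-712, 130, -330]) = [-712, -330, 130]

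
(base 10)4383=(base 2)1000100011111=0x111f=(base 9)6010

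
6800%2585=1630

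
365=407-42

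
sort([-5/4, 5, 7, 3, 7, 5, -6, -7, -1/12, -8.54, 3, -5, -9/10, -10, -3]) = [-10, -8.54, -7, -6, -5, -3, -5/4, -9/10, -1/12, 3, 3, 5, 5, 7, 7]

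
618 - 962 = -344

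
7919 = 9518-1599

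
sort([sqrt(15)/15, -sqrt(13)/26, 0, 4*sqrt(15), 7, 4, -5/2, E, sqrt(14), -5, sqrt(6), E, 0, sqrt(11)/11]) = [-5, -5/2, -sqrt(13)/26, 0, 0, sqrt(15)/15, sqrt(11)/11, sqrt(6), E, E, sqrt(14), 4, 7, 4*sqrt(15)]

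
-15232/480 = -31 - 11/15 ≈ -31.73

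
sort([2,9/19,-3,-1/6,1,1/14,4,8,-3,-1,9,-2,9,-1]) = [-3,-3,-2,-1,-1,-1/6,1/14,9/19,1,2,4,8,9,9]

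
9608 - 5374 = 4234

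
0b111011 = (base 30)1t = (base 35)1o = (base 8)73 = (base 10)59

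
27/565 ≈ 0.0478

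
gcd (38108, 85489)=1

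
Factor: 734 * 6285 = 2^1 * 3^1 * 5^1 * 367^1 * 419^1 = 4613190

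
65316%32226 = 864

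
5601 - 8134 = -2533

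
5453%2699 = 55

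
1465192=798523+666669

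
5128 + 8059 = 13187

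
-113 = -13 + -100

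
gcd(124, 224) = 4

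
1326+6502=7828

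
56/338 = 28/169≈0.166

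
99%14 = 1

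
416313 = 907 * 459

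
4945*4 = 19780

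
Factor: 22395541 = 7^1*139^1*23017^1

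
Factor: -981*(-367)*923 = 3^2*13^1*71^1*109^1*367^1 = 332304921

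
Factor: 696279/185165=3^1 * 5^(-1) * 23^1 * 29^(-1) * 1277^(-1) * 10091^1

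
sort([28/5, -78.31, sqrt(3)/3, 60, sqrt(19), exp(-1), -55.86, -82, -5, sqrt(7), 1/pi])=[-82, -78.31, -55.86, -5, 1/pi, exp(-1), sqrt(3)/3, sqrt(7), sqrt(19), 28/5, 60]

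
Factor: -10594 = -1*2^1*5297^1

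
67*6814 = 456538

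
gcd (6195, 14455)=2065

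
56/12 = 14/3 ≈ 4.67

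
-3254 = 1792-5046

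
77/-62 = -1 - 15/62 ≈ -1.24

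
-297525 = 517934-815459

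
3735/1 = 3735 = 3735.00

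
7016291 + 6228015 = 13244306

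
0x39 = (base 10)57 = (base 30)1r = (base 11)52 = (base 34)1n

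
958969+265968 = 1224937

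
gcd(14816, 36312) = 8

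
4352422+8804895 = 13157317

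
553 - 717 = -164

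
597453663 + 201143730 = 798597393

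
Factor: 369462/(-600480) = -1*2^(-4)*3^(-2)*5^(-1)*443^1 = -443/720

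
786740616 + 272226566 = 1058967182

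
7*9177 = 64239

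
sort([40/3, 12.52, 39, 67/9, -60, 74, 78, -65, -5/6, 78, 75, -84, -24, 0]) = [-84, -65, -60, -24, -5/6, 0, 67/9, 12.52, 40/3, 39, 74, 75, 78, 78]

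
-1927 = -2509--582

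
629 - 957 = -328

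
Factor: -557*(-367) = 367^1*557^1 = 204419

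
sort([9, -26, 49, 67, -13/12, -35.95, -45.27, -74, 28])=[-74, -45.27, -35.95, -26, -13/12, 9, 28, 49, 67]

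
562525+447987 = 1010512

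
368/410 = 184/205 ≈ 0.898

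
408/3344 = 51/418≈0.122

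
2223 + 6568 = 8791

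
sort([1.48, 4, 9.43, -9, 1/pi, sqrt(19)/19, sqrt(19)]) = [-9, sqrt(19)/19, 1/pi, 1.48, 4, sqrt(19), 9.43]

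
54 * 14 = 756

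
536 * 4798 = 2571728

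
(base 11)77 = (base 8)124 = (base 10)84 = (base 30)2o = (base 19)48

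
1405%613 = 179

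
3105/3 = 1035 = 1035.00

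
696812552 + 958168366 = 1654980918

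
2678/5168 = 1339/2584 ≈ 0.518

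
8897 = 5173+3724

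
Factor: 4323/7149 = 11^1 * 131^1 * 2383^(-1) = 1441/2383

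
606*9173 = 5558838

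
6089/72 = 84 + 41/72≈84.57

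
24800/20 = 1240 = 1240.00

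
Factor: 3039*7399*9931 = 3^1*7^2*151^1*1013^1*9931^1 = 223304106291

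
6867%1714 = 11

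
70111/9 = 7790 + 1/9 ≈ 7790.11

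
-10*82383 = -823830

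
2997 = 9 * 333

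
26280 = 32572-6292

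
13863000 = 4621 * 3000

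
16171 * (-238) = -3848698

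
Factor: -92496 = -1 * 2^4 * 3^1 * 41^1 * 47^1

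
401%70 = 51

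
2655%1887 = 768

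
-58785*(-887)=52142295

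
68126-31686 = 36440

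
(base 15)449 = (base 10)969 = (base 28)16h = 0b1111001001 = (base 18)2hf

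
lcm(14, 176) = 1232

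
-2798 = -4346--1548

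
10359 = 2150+8209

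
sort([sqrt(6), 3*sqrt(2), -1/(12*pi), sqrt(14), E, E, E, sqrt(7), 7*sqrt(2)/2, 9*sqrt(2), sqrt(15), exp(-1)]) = [-1/(12*pi), exp(-1), sqrt(6), sqrt(7), E, E, E, sqrt(14), sqrt(15), 3*sqrt(2), 7*sqrt(2)/2, 9*sqrt(2)]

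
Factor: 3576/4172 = 2^1*3^1*7^(-1) = 6/7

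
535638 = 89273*6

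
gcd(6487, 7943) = 13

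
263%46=33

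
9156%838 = 776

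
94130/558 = 168+193/279 ≈ 168.69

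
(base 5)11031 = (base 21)1fa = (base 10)766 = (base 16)2fe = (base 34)mi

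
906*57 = 51642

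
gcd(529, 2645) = 529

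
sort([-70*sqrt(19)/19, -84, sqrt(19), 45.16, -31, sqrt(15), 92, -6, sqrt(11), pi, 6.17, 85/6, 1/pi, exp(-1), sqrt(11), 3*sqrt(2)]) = [-84, -31, -70*sqrt(19)/19, -6, 1/pi, exp(-1), pi, sqrt(11), sqrt(11), sqrt(15), 3*sqrt(2), sqrt(19), 6.17, 85/6, 45.16, 92]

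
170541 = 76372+94169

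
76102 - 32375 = 43727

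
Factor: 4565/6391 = 5^1*7^(-1) = 5/7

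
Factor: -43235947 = -1*17^1*71^1*113^1*317^1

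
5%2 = 1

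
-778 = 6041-6819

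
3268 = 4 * 817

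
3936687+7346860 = 11283547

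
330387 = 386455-56068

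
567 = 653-86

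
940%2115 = 940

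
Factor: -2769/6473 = -1 * 3^1 * 13^1 * 71^1 * 6473^(-1)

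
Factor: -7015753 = -1*79^1*88807^1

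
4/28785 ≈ 0.000139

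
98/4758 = 49/2379 ≈ 0.0206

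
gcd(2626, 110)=2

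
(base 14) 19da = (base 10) 4700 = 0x125c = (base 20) bf0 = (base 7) 16463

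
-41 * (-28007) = 1148287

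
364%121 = 1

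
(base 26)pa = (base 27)oc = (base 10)660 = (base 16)294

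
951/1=951=951.00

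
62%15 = 2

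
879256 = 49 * 17944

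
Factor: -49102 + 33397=-1*3^2*5^1*349^1=-15705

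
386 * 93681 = 36160866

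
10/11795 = 2/2359 ≈ 0.000848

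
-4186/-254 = 16 + 61/127 ≈ 16.48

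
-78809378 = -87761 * 898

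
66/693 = 2/21 ≈ 0.0952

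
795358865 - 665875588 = 129483277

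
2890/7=412 + 6/7 ≈ 412.86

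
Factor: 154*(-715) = -1*2^1*5^1*7^1*11^2*13^1 = -110110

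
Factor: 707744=2^5 * 17^1 * 1301^1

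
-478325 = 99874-578199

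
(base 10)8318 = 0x207e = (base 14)3062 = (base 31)8ka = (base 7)33152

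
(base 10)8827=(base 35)777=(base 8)21173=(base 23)gfi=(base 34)7ll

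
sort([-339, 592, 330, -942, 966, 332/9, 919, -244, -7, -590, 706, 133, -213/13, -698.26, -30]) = [-942, -698.26, -590, -339, -244, -30, -213/13, -7, 332/9, 133, 330, 592, 706, 919, 966]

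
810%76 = 50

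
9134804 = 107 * 85372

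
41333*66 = 2727978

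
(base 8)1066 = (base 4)20312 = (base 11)475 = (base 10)566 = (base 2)1000110110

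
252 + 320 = 572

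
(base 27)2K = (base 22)38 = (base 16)4A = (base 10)74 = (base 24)32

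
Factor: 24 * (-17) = -1 * 2^3 * 3^1 * 17^1 = -408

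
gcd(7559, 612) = 1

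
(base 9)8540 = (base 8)14201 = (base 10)6273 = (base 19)h73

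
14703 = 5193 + 9510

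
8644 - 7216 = 1428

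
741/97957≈0.00756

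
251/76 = 3+23/76≈3.30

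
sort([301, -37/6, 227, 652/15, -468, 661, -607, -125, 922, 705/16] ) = [-607, -468, -125, -37/6, 652/15, 705/16, 227, 301, 661, 922] 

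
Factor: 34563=3^1*41^1*281^1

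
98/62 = 1+18/31 ≈ 1.58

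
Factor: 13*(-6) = -1*2^1*3^1*13^1 = -78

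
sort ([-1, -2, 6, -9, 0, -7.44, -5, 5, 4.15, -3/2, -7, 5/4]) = [-9, -7.44, -7, -5, -2, -3/2, -1, 0, 5/4, 4.15, 5, 6]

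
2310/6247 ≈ 0.370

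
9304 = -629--9933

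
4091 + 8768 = 12859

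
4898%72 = 2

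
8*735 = 5880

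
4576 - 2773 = 1803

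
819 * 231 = 189189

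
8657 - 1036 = 7621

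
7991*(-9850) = -78711350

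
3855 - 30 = 3825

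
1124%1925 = 1124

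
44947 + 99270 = 144217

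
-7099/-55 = 129+4/55 ≈ 129.07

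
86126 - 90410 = -4284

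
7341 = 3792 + 3549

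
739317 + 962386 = 1701703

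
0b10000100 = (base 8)204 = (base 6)340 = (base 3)11220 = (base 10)132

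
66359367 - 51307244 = 15052123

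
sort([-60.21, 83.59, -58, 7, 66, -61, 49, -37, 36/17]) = [-61, -60.21, -58, -37, 36/17, 7, 49, 66, 83.59]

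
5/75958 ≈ 0.0000658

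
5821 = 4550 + 1271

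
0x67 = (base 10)103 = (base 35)2x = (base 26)3p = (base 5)403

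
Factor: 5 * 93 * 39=3^2 * 5^1 * 13^1 * 31^1=18135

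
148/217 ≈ 0.682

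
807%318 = 171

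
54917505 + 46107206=101024711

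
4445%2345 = 2100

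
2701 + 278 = 2979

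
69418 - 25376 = 44042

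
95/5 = 19 = 19.00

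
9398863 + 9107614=18506477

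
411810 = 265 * 1554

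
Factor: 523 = 523^1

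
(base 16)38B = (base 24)1DJ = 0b1110001011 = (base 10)907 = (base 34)QN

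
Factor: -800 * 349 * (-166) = 2^6 * 5^2 * 83^1 * 349^1 = 46347200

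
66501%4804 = 4049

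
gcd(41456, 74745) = 1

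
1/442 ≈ 0.00226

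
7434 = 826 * 9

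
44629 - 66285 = -21656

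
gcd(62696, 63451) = 1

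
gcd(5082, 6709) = 1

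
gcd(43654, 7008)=146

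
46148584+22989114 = 69137698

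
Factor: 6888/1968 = 2^(-1)*7^1 = 7/2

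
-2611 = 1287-3898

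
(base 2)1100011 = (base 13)78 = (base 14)71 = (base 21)4f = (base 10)99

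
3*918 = 2754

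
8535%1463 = 1220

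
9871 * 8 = 78968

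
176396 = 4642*38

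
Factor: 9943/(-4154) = -1*2^(-1)*31^(-1)*61^1*67^(-1)*163^1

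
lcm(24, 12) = 24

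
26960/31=869 + 21/31 ≈ 869.68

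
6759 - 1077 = 5682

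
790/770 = 79/77 ≈ 1.03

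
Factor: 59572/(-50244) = -1 * 3^(-1) * 79^(-1) * 281^1 = -281/237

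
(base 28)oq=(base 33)l5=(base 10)698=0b1010111010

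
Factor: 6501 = 3^1*11^1*197^1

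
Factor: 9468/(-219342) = -1*2^1*3^1*139^(-1) = -6/139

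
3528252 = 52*67851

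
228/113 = 2 + 2/113≈2.02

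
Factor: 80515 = 5^1*16103^1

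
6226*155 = 965030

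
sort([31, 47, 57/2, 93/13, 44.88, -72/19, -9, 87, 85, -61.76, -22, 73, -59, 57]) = [-61.76, -59, -22, -9, -72/19, 93/13, 57/2, 31, 44.88, 47, 57, 73, 85, 87]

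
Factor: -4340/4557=-1 * 2^2 * 3^(-1) * 5^1 * 7^(-1)=-20/21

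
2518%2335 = 183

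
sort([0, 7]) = [0, 7]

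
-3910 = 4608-8518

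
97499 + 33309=130808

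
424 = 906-482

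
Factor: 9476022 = 2^1*3^1*19^1*101^1*823^1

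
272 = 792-520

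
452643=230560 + 222083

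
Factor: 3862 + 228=2^1*5^1*409^1=4090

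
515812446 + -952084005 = -436271559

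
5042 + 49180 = 54222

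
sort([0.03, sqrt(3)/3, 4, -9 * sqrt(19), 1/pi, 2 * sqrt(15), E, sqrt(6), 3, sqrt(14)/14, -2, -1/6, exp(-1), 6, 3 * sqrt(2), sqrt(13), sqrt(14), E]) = [-9 * sqrt(19), -2, -1/6, 0.03, sqrt(14)/14, 1/pi, exp(-1), sqrt(3)/3, sqrt(6), E, E, 3, sqrt(13), sqrt(14), 4, 3 * sqrt(2), 6, 2 * sqrt(15)]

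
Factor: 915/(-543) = -1*5^1*61^1*181^(-1) = -305/181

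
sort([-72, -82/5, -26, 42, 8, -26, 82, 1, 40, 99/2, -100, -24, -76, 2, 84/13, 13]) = [-100, -76, -72, -26, -26, -24, -82/5, 1, 2, 84/13, 8, 13, 40, 42, 99/2, 82]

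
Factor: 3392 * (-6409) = -1 * 2^6 * 13^1 * 17^1 * 29^1 * 53^1 = -21739328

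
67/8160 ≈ 0.00821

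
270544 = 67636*4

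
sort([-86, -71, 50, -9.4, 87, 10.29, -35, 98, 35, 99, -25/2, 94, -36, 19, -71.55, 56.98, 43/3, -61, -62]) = [-86, -71.55, -71, -62, -61, -36, -35, -25/2, -9.4, 10.29, 43/3, 19, 35, 50, 56.98, 87, 94, 98, 99]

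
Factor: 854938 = 2^1 * 7^1 * 79^1 * 773^1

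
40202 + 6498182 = 6538384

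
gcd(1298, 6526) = 2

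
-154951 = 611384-766335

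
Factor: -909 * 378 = -1 * 2^1 * 3^5 * 7^1 * 101^1 = -343602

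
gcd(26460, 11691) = 27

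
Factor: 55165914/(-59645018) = -1*3^3*23^1*109^(-1)*44417^1*273601^(-1) = -27582957/29822509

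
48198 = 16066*3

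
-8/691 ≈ -0.0116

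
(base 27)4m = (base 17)7b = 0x82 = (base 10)130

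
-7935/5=-1587=-1587.00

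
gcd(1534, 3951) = 1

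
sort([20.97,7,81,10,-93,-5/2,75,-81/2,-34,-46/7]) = [-93,-81/2,-34,-46/7,-5/2,7,10,20.97,75,81]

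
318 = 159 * 2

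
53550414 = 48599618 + 4950796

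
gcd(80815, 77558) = 1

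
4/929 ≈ 0.00431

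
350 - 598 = -248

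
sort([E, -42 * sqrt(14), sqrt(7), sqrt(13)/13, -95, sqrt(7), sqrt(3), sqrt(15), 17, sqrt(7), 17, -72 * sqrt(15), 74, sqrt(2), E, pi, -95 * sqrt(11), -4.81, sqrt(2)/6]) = [-95 * sqrt(11), -72 * sqrt(15), -42 * sqrt(14), -95, -4.81, sqrt(2)/6, sqrt(13)/13, sqrt(2), sqrt(3), sqrt(7), sqrt(7), sqrt(7), E, E, pi, sqrt(15), 17, 17, 74]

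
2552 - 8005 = -5453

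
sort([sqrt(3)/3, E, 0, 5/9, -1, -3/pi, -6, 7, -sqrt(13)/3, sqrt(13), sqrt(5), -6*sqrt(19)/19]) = [-6, -6*sqrt(19)/19, -sqrt(13)/3, -1, -3/pi, 0, 5/9, sqrt(3)/3, sqrt(5), E, sqrt(13), 7]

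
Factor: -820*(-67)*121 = 2^2*5^1*11^2*41^1*67^1 = 6647740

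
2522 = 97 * 26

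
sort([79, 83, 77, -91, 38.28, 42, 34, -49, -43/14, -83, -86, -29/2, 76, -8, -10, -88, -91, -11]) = [-91, -91, -88, -86, -83, -49, -29/2, -11, -10, -8, -43/14, 34, 38.28, 42, 76, 77, 79, 83]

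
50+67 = 117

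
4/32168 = 1/8042 ≈ 0.000124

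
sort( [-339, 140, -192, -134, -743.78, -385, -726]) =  [-743.78, -726, -385, -339, -192, -134, 140]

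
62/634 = 31/317 ≈ 0.0978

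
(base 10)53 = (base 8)65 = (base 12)45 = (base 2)110101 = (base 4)311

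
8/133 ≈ 0.0602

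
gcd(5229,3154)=83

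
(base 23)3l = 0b1011010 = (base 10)90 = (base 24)3i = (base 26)3c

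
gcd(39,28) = 1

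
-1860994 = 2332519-4193513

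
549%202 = 145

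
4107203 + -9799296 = -5692093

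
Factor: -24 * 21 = -1 * 2^3 * 3^2 * 7^1 = -504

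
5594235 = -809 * (-6915)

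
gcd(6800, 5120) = 80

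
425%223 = 202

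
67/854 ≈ 0.0785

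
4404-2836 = 1568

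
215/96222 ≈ 0.00223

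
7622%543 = 20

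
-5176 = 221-5397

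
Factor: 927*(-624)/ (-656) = 3^3*13^1*41^ (-1)*103^1 = 36153/41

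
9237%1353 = 1119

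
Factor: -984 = -1 * 2^3 * 3^1 * 41^1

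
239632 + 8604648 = 8844280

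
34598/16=2162 + 3/8 ≈ 2162.38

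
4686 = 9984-5298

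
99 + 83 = 182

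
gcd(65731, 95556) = 1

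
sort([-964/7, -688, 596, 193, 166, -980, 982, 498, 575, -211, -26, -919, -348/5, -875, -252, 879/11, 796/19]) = [-980, -919, -875, -688, -252, -211, -964/7, -348/5, -26, 796/19, 879/11, 166, 193, 498, 575, 596, 982]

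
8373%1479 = 978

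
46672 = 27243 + 19429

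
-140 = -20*7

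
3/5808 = 1/1936 ≈ 0.000517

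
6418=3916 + 2502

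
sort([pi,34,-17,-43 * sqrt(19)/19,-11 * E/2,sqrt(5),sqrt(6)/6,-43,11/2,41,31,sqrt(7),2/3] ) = [-43,-17,-11 * E/2,-43 * sqrt(19)/19,sqrt(6)/6,2/3,sqrt(5),sqrt(7),pi,11/2,31,34,41] 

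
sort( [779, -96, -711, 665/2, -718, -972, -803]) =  [-972, -803, -718, -711, -96, 665/2, 779]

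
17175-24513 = -7338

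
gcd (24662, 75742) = 2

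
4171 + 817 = 4988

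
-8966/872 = -10 - 123/436 ≈ -10.28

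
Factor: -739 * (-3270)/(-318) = -1 * 5^1 * 53^(-1) * 109^1 * 739^1 = -402755/53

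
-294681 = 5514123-5808804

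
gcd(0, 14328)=14328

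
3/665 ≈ 0.00451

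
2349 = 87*27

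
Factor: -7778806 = -1 * 2^1 * 7^1 * 37^1 * 15017^1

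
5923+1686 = 7609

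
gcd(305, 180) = 5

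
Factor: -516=-1*2^2*3^1*43^1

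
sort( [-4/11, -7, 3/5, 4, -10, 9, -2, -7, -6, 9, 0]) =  [-10, -7, -7, -6, -2, -4/11, 0, 3/5, 4, 9, 9]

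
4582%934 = 846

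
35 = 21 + 14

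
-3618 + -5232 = -8850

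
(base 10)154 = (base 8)232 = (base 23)6g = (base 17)91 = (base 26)5o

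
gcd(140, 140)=140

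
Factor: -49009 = -1*49009^1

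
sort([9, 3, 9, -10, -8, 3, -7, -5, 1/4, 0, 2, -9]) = [-10, -9, -8, -7, -5, 0, 1/4, 2, 3, 3, 9, 9]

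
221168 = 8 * 27646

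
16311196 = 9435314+6875882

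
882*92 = 81144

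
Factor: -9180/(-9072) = 2^(-2)*3^(-1)*5^1*7^(-1)*17^1 = 85/84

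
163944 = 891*184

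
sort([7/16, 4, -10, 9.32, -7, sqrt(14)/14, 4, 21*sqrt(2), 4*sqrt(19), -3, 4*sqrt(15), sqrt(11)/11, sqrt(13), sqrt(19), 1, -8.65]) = [-10, -8.65, -7, -3, sqrt(14)/14, sqrt(11)/11, 7/16, 1, sqrt(13), 4, 4, sqrt(19), 9.32, 4*sqrt(15), 4*sqrt(19), 21*sqrt(2)]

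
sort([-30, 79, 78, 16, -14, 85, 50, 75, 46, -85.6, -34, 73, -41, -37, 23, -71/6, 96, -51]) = [-85.6, -51, -41, -37, -34, -30, -14, -71/6, 16, 23, 46, 50, 73, 75, 78, 79, 85, 96]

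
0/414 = 0 = 0.00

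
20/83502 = 10/41751 ≈ 0.000240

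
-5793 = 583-6376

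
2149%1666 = 483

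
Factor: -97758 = -1*2^1*3^2*5431^1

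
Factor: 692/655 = 2^2*5^(-1)*131^(-1)*173^1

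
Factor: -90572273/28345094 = -1 * 2^(-1) * 11^1 * 157^(-1) * 90271^(-1) * 8233843^1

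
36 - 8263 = -8227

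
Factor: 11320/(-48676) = -1 * 2^1 * 5^1 * 43^(-1) = -10/43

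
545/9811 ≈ 0.0555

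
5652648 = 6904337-1251689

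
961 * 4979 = 4784819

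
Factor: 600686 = 2^1*300343^1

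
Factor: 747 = 3^2 * 83^1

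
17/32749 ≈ 0.000519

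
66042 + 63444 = 129486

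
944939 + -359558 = 585381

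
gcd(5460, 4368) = 1092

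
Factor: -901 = -1*17^1*53^1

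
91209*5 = 456045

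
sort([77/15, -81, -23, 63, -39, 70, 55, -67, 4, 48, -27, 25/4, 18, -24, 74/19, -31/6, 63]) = [-81, -67, -39, -27, -24, -23, -31/6, 74/19, 4, 77/15, 25/4, 18, 48, 55, 63, 63, 70]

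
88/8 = 11 = 11.00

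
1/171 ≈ 0.00585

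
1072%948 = 124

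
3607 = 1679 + 1928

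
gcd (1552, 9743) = 1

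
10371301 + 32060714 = 42432015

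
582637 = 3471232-2888595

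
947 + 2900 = 3847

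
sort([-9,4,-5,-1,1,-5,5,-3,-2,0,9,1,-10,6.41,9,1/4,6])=[-10,-9,-5,-5,-3,-2,-1,0,1/4,1,1,4,5,6,6.41,9,9]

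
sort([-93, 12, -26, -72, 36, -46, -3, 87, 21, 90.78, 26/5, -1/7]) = [-93, -72, -46, -26, -3, -1/7, 26/5, 12, 21, 36, 87, 90.78]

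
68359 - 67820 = 539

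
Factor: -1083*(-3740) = 2^2*3^1*5^1*11^1*17^1*19^2 = 4050420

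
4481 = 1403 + 3078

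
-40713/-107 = 380 + 53/107 ≈ 380.50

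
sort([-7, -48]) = [-48, -7]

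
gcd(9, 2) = 1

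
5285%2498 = 289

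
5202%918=612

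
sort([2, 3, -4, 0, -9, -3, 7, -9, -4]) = [-9, -9, -4, -4, -3, 0, 2, 3, 7]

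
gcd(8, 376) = 8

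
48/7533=16/2511 ≈ 0.00637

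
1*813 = 813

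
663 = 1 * 663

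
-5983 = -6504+521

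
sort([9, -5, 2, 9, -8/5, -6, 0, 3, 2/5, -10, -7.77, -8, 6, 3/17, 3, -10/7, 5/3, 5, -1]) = [-10, -8, -7.77, -6, -5, -8/5, -10/7, -1, 0, 3/17, 2/5, 5/3, 2, 3, 3, 5, 6, 9, 9]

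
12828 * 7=89796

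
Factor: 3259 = 3259^1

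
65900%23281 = 19338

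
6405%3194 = 17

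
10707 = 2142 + 8565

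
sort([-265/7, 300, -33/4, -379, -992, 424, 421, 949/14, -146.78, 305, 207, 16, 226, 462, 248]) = [-992, -379, -146.78, -265/7, -33/4, 16, 949/14, 207, 226, 248, 300, 305, 421, 424, 462]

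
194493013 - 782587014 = -588094001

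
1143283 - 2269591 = -1126308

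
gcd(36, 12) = 12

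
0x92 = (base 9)172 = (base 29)51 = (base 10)146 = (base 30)4q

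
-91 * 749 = -68159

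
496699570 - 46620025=450079545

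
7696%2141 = 1273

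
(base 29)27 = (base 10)65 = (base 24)2h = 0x41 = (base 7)122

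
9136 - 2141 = 6995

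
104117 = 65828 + 38289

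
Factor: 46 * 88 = 2^4 * 11^1 * 23^1 = 4048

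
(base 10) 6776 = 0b1101001111000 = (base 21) f7e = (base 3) 100021222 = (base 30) 7fq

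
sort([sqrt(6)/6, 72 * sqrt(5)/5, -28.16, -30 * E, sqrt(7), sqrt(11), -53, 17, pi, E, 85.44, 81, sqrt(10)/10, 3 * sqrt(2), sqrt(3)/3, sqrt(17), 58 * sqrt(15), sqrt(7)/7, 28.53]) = [-30 * E, -53, -28.16, sqrt(10)/10, sqrt(7)/7, sqrt(6)/6, sqrt(3)/3, sqrt(7), E, pi, sqrt(11), sqrt(17), 3 * sqrt(2), 17, 28.53, 72 * sqrt(5)/5, 81, 85.44, 58 * sqrt(15)]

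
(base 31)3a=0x67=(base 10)103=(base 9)124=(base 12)87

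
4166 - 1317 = 2849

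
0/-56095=0=0.00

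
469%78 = 1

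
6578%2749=1080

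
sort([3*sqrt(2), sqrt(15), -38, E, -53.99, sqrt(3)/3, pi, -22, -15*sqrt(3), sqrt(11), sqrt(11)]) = [-53.99, -38, -15*sqrt(3), -22, sqrt(3)/3, E, pi, sqrt(11), sqrt(11), sqrt(15), 3*sqrt(2)]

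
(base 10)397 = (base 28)e5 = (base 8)615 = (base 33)c1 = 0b110001101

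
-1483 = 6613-8096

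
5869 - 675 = 5194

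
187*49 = 9163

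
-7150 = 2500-9650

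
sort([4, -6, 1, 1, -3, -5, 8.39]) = [-6, -5, -3, 1, 1, 4, 8.39]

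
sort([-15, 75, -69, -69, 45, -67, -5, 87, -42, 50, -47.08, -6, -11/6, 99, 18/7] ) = [-69, -69, -67, -47.08, -42, -15, -6, -5, -11/6, 18/7, 45, 50, 75, 87, 99] 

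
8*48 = 384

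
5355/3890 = 1071/778 ≈ 1.38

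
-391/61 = -6 - 25/61 ≈ -6.41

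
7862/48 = 3931/24 ≈ 163.79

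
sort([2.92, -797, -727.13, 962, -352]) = [-797, -727.13, -352, 2.92, 962]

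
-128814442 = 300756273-429570715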